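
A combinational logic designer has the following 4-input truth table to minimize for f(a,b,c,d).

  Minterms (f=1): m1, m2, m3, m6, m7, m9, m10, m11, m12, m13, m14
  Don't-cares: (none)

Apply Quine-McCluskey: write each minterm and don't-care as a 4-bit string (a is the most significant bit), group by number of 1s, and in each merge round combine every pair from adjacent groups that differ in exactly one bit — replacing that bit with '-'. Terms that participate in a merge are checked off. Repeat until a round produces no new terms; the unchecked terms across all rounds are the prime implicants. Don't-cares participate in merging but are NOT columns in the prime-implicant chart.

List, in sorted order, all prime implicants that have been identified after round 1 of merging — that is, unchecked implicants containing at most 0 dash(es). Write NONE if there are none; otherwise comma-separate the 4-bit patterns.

NONE

[col 0] 0001*, 0010*, 0011*, 0110*, 0111*, 1001*, 1010*, 1011*, 1100*, 1101*, 1110*
[col 1] -001*, -010*, -011*, -110*, 0-10*, 0-11*, 00-1*, 001-*, 011-*, 1-01, 1-10*, 10-1*, 101-*, 11-0, 110-
[col 2] --10, -0-1, -01-, 0-1-
Prime implicants: --10, -0-1, -01-, 0-1-, 1-01, 11-0, 110-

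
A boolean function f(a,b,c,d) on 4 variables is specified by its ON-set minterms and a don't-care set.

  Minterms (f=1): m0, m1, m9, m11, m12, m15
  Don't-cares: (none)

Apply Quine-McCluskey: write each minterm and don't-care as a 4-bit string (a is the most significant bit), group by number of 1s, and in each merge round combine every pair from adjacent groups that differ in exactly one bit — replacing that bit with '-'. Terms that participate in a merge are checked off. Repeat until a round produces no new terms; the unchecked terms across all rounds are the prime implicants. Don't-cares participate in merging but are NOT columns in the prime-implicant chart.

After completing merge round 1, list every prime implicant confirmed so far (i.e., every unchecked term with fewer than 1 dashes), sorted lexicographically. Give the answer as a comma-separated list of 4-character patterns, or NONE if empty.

[col 0] 0000*, 0001*, 1001*, 1011*, 1100, 1111*
[col 1] -001, 000-, 1-11, 10-1
Prime implicants: -001, 000-, 1-11, 10-1, 1100

1100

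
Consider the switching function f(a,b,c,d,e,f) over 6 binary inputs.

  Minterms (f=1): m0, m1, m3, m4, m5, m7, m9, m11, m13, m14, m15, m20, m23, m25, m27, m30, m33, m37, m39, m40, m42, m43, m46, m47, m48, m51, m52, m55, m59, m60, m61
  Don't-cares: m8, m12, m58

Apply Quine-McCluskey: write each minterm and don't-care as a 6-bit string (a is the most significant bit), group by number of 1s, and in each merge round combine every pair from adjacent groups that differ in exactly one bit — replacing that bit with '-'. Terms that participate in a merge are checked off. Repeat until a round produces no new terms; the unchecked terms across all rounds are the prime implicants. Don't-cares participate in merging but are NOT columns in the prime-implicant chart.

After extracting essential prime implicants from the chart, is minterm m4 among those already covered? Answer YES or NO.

YES

[col 0] 000000*, 000001*, 000011*, 000100*, 000101*, 000111*, 001000*, 001001*, 001011*, 001100*, 001101*, 001110*, 001111*, 010100*, 010111*, 011001*, 011011*, 011110*, 100001*, 100101*, 100111*, 101000*, 101010*, 101011*, 101110*, 101111*, 110000*, 110011*, 110100*, 110111*, 111010*, 111011*, 111100*, 111101*
[col 1] -00001*, -00101*, -00111*, -01000, -01011*, -01110*, -01111*, -10100, -10111*, -11011*, 0-0100, 0-0111*, 0-1001*, 0-1011*, 0-1110, 00-000*, 00-001*, 00-011*, 00-100*, 00-101*, 00-111*, 000-00*, 000-01*, 000-11*, 0000-1*, 00000-*, 0001-1*, 00010-*, 001-00*, 001-01*, 001-11*, 0010-1*, 00100-*, 0011-0*, 0011-1*, 00110-*, 00111-*, 0110-1*, 1-0111*, 1-1010*, 1-1011*, 10-111*, 100-01*, 1001-1*, 101-10*, 101-11*, 1010-0, 10101-*, 10111-*, 11-011, 11-100, 110-00, 110-11, 11101-*, 11110-
[col 2] --0111, --1011, -0-111, -00-01, -001-1, -01-11, -0111-, 0-10-1, 00--00*, 00--01*, 00--11*, 00-0-1*, 00-00-*, 00-1-1*, 00-10-*, 000--1*, 000-0-*, 001--1*, 001-0-*, 0011--, 1-101-, 101-1-
[col 3] 00---1, 00--0-
Prime implicants: --0111, --1011, -0-111, -00-01, -001-1, -01-11, -01000, -0111-, -10100, 0-0100, 0-10-1, 0-1110, 00---1, 00--0-, 0011--, 1-101-, 101-1-, 1010-0, 11-011, 11-100, 110-00, 110-11, 11110-
PI chart (minterm → PIs covering it):
  0 | 00--0-  (sole → essential)
  1 | -00-01,00---1,00--0-
  3 | 00---1  (sole → essential)
  4 | 0-0100,00--0-
  5 | -00-01,-001-1,00---1,00--0-
  7 | --0111,-0-111,-001-1,00---1
  9 | 0-10-1,00---1,00--0-
  11 | --1011,-01-11,0-10-1,00---1
  13 | 00---1,00--0-,0011--
  14 | -0111-,0-1110,0011--
  15 | -0-111,-01-11,-0111-,00---1,0011--
  20 | -10100,0-0100
  23 | --0111  (sole → essential)
  25 | 0-10-1  (sole → essential)
  27 | --1011,0-10-1
  30 | 0-1110  (sole → essential)
  33 | -00-01  (sole → essential)
  37 | -00-01,-001-1
  39 | --0111,-0-111,-001-1
  40 | -01000,1010-0
  42 | 1-101-,101-1-,1010-0
  43 | --1011,-01-11,1-101-,101-1-
  46 | -0111-,101-1-
  47 | -0-111,-01-11,-0111-,101-1-
  48 | 110-00  (sole → essential)
  51 | 11-011,110-11
  52 | -10100,11-100,110-00
  55 | --0111,110-11
  59 | --1011,1-101-,11-011
  60 | 11-100,11110-
  61 | 11110-  (sole → essential)
Essential prime implicants: --0111, -00-01, 0-10-1, 0-1110, 00---1, 00--0-, 110-00, 11110-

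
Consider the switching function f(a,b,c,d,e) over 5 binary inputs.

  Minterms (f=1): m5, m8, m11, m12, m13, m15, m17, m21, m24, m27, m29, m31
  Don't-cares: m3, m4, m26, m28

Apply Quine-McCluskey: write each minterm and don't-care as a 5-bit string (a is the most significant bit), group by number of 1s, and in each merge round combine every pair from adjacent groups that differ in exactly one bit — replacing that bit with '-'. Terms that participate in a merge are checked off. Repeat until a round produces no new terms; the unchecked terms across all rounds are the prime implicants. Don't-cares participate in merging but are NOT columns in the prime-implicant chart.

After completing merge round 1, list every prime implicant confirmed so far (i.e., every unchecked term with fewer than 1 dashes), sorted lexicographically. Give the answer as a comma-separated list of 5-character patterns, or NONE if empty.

size-2^0 implicants → 00011(✓)  00100(✓)  00101(✓)  01000(✓)  01011(✓)  01100(✓)  01101(✓)  01111(✓)  10001(✓)  10101(✓)  11000(✓)  11010(✓)  11011(✓)  11100(✓)  11101(✓)  11111(✓)
size-2^1 implicants → -0101(✓)  -1000(✓)  -1011(✓)  -1100(✓)  -1101(✓)  -1111(✓)  0-011  0-100(✓)  0-101(✓)  0010-(✓)  01-00(✓)  01-11(✓)  011-1(✓)  0110-(✓)  1-101(✓)  10-01  11-00(✓)  11-11(✓)  110-0  1101-  111-1(✓)  1110-(✓)
size-2^2 implicants → --101  -1-00  -1-11  -11-1  -110-  0-10-
Unchecked terms (primes): --101, -1-00, -1-11, -11-1, -110-, 0-011, 0-10-, 10-01, 110-0, 1101-

NONE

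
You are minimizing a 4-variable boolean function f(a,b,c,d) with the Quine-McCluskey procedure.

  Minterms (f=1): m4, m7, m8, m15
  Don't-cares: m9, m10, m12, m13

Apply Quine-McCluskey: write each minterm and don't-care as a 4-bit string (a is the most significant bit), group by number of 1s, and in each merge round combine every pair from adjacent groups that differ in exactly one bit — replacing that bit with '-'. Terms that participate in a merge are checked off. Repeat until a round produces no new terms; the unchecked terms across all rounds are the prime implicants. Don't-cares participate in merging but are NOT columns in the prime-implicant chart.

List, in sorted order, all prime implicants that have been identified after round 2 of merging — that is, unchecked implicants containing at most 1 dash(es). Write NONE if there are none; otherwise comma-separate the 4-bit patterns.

size-2^0 implicants → 0100(✓)  0111(✓)  1000(✓)  1001(✓)  1010(✓)  1100(✓)  1101(✓)  1111(✓)
size-2^1 implicants → -100  -111  1-00(✓)  1-01(✓)  10-0  100-(✓)  11-1  110-(✓)
size-2^2 implicants → 1-0-
Unchecked terms (primes): -100, -111, 1-0-, 10-0, 11-1

-100, -111, 10-0, 11-1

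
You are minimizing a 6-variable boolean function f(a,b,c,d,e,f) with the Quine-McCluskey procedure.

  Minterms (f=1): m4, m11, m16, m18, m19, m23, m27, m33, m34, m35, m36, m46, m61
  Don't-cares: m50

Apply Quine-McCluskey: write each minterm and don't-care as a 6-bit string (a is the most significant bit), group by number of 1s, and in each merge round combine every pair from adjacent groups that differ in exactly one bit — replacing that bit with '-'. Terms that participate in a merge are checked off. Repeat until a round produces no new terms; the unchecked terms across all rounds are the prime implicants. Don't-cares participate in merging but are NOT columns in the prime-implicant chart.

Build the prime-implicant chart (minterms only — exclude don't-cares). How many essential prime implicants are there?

Round 0: 000100✓ 001011✓ 010000✓ 010010✓ 010011✓ 010111✓ 011011✓ 100001✓ 100010✓ 100011✓ 100100✓ 101110 110010✓ 111101
Round 1: -00100 -10010 0-1011 01-011 010-11 0100-0 01001- 1-0010 1000-1 10001-
PIs = {-00100, -10010, 0-1011, 01-011, 010-11, 0100-0, 01001-, 1-0010, 1000-1, 10001-, 101110, 111101}
Coverage chart:
  m4: -00100 ←essential
  m11: 0-1011 ←essential
  m16: 0100-0 ←essential
  m18: -10010,0100-0,01001-
  m19: 01-011,010-11,01001-
  m23: 010-11 ←essential
  m27: 0-1011,01-011
  m33: 1000-1 ←essential
  m34: 1-0010,10001-
  m35: 1000-1,10001-
  m36: -00100 ←essential
  m46: 101110 ←essential
  m61: 111101 ←essential
Essential: -00100, 0-1011, 010-11, 0100-0, 1000-1, 101110, 111101

7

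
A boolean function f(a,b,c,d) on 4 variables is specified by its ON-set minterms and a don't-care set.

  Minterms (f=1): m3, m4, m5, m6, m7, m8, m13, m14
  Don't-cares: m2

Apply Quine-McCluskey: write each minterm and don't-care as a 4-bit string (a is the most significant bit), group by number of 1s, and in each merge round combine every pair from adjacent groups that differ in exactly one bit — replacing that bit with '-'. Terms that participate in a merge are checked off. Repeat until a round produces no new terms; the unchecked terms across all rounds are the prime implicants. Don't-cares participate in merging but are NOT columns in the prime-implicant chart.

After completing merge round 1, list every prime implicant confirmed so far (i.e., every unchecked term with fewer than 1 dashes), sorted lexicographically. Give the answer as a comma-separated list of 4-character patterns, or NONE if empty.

Round 0: 0010✓ 0011✓ 0100✓ 0101✓ 0110✓ 0111✓ 1000 1101✓ 1110✓
Round 1: -101 -110 0-10✓ 0-11✓ 001-✓ 01-0✓ 01-1✓ 010-✓ 011-✓
Round 2: 0-1- 01--
PIs = {-101, -110, 0-1-, 01--, 1000}

1000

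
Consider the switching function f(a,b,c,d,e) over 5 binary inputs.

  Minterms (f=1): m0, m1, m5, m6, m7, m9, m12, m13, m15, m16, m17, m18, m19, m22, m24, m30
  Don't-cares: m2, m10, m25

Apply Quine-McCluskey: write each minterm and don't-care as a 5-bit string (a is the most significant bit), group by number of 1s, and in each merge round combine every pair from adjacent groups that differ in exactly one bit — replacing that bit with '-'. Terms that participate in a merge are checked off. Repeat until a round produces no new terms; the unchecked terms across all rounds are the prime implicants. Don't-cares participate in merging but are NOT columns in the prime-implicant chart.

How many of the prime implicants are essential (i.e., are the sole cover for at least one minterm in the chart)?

5

size-2^0 implicants → 00000(✓)  00001(✓)  00010(✓)  00101(✓)  00110(✓)  00111(✓)  01001(✓)  01010(✓)  01100(✓)  01101(✓)  01111(✓)  10000(✓)  10001(✓)  10010(✓)  10011(✓)  10110(✓)  11000(✓)  11001(✓)  11110(✓)
size-2^1 implicants → -0000(✓)  -0001(✓)  -0010(✓)  -0110(✓)  -1001(✓)  0-001(✓)  0-010  0-101(✓)  0-111(✓)  00-01(✓)  00-10(✓)  000-0(✓)  0000-(✓)  001-1(✓)  0011-  01-01(✓)  011-1(✓)  0110-  1-000(✓)  1-001(✓)  1-110  10-10(✓)  100-0(✓)  100-1(✓)  1000-(✓)  1001-(✓)  1100-(✓)
size-2^2 implicants → --001  -0-10  -00-0  -000-  0--01  0-1-1  1-00-  100--
Unchecked terms (primes): --001, -0-10, -00-0, -000-, 0--01, 0-010, 0-1-1, 0011-, 0110-, 1-00-, 1-110, 100--
Minterm coverage:
  m0 ⊆ -00-0,-000-
  m1 ⊆ --001,-000-,0--01
  m5 ⊆ 0--01,0-1-1
  m6 ⊆ -0-10,0011-
  m7 ⊆ 0-1-1,0011-
  m9 ⊆ --001,0--01
  m12 ⊆ 0110- [E]
  m13 ⊆ 0--01,0-1-1,0110-
  m15 ⊆ 0-1-1 [E]
  m16 ⊆ -00-0,-000-,1-00-,100--
  m17 ⊆ --001,-000-,1-00-,100--
  m18 ⊆ -0-10,-00-0,100--
  m19 ⊆ 100-- [E]
  m22 ⊆ -0-10,1-110
  m24 ⊆ 1-00- [E]
  m30 ⊆ 1-110 [E]
E = {0-1-1, 0110-, 1-00-, 1-110, 100--}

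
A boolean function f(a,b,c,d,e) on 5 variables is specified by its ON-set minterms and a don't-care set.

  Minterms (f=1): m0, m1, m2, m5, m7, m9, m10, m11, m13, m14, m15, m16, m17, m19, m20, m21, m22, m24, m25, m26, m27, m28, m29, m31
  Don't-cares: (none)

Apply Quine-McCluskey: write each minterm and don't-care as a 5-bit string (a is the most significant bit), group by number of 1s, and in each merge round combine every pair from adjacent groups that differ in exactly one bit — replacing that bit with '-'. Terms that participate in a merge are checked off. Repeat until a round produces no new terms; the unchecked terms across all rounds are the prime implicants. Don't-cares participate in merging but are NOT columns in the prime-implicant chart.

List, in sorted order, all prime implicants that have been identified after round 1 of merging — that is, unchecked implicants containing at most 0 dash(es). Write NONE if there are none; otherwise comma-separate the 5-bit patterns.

[col 0] 00000*, 00001*, 00010*, 00101*, 00111*, 01001*, 01010*, 01011*, 01101*, 01110*, 01111*, 10000*, 10001*, 10011*, 10100*, 10101*, 10110*, 11000*, 11001*, 11010*, 11011*, 11100*, 11101*, 11111*
[col 1] -0000*, -0001*, -0101*, -1001*, -1010*, -1011*, -1101*, -1111*, 0-001*, 0-010, 0-101*, 0-111*, 00-01*, 000-0, 0000-*, 001-1*, 01-01*, 01-10*, 01-11*, 010-1*, 0101-*, 011-1*, 0111-*, 1-000*, 1-001*, 1-011*, 1-100*, 1-101*, 10-00*, 10-01*, 100-1*, 1000-*, 101-0, 1010-*, 11-00*, 11-01*, 11-11*, 110-0*, 110-1*, 1100-*, 1101-*, 111-1*, 1110-*
[col 2] --001*, --101*, -0-01*, -000-, -1-01*, -1-11*, -10-1*, -101-, -11-1*, 0--01*, 0-1-1, 01--1*, 01-1-, 1--00*, 1--01*, 1-0-1, 1-00-*, 1-10-*, 10-0-*, 11--1*, 11-0-*, 110--
[col 3] ---01, -1--1, 1--0-
Prime implicants: ---01, -000-, -1--1, -101-, 0-010, 0-1-1, 000-0, 01-1-, 1--0-, 1-0-1, 101-0, 110--

NONE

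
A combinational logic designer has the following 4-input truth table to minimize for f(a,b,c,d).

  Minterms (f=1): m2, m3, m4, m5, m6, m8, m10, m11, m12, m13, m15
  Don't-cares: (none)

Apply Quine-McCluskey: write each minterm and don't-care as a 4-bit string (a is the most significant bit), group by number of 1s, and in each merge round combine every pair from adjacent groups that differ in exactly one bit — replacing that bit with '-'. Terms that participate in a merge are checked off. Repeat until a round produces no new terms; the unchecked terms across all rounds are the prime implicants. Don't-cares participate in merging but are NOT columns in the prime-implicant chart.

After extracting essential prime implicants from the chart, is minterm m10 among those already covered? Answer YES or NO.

YES

[col 0] 0010*, 0011*, 0100*, 0101*, 0110*, 1000*, 1010*, 1011*, 1100*, 1101*, 1111*
[col 1] -010*, -011*, -100*, -101*, 0-10, 001-*, 01-0, 010-*, 1-00, 1-11, 10-0, 101-*, 11-1, 110-*
[col 2] -01-, -10-
Prime implicants: -01-, -10-, 0-10, 01-0, 1-00, 1-11, 10-0, 11-1
PI chart (minterm → PIs covering it):
  2 | -01-,0-10
  3 | -01-  (sole → essential)
  4 | -10-,01-0
  5 | -10-  (sole → essential)
  6 | 0-10,01-0
  8 | 1-00,10-0
  10 | -01-,10-0
  11 | -01-,1-11
  12 | -10-,1-00
  13 | -10-,11-1
  15 | 1-11,11-1
Essential prime implicants: -01-, -10-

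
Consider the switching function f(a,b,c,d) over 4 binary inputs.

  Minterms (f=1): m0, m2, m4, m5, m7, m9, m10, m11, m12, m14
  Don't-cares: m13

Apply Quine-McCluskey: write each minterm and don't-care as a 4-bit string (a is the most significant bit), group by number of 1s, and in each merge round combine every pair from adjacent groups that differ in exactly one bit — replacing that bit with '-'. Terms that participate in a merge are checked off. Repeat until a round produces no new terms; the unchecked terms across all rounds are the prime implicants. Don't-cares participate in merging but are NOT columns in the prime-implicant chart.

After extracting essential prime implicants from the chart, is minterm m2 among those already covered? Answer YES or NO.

Round 0: 0000✓ 0010✓ 0100✓ 0101✓ 0111✓ 1001✓ 1010✓ 1011✓ 1100✓ 1101✓ 1110✓
Round 1: -010 -100✓ -101✓ 0-00 00-0 01-1 010-✓ 1-01 1-10 10-1 101- 11-0 110-✓
Round 2: -10-
PIs = {-010, -10-, 0-00, 00-0, 01-1, 1-01, 1-10, 10-1, 101-, 11-0}
Coverage chart:
  m0: 0-00,00-0
  m2: -010,00-0
  m4: -10-,0-00
  m5: -10-,01-1
  m7: 01-1 ←essential
  m9: 1-01,10-1
  m10: -010,1-10,101-
  m11: 10-1,101-
  m12: -10-,11-0
  m14: 1-10,11-0
Essential: 01-1

NO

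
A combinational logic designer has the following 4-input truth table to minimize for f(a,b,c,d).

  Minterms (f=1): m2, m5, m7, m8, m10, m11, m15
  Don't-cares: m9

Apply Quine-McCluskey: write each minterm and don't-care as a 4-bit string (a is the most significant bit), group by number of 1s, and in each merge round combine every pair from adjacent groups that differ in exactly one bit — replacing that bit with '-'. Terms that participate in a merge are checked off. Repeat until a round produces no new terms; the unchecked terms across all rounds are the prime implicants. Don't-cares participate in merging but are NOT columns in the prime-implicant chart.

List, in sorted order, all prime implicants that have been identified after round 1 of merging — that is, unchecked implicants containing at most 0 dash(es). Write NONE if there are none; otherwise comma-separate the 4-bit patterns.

size-2^0 implicants → 0010(✓)  0101(✓)  0111(✓)  1000(✓)  1001(✓)  1010(✓)  1011(✓)  1111(✓)
size-2^1 implicants → -010  -111  01-1  1-11  10-0(✓)  10-1(✓)  100-(✓)  101-(✓)
size-2^2 implicants → 10--
Unchecked terms (primes): -010, -111, 01-1, 1-11, 10--

NONE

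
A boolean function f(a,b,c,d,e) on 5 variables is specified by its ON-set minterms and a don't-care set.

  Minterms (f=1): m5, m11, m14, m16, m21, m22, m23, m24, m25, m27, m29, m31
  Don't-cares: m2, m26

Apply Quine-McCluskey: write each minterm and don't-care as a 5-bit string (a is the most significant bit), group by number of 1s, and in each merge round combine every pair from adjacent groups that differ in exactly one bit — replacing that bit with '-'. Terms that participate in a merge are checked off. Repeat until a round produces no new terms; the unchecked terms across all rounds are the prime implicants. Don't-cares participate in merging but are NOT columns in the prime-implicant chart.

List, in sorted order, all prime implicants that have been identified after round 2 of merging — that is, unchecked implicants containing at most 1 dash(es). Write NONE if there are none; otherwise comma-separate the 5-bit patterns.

-0101, -1011, 00010, 01110, 1-000, 1011-

size-2^0 implicants → 00010  00101(✓)  01011(✓)  01110  10000(✓)  10101(✓)  10110(✓)  10111(✓)  11000(✓)  11001(✓)  11010(✓)  11011(✓)  11101(✓)  11111(✓)
size-2^1 implicants → -0101  -1011  1-000  1-101(✓)  1-111(✓)  101-1(✓)  1011-  11-01(✓)  11-11(✓)  110-0(✓)  110-1(✓)  1100-(✓)  1101-(✓)  111-1(✓)
size-2^2 implicants → 1-1-1  11--1  110--
Unchecked terms (primes): -0101, -1011, 00010, 01110, 1-000, 1-1-1, 1011-, 11--1, 110--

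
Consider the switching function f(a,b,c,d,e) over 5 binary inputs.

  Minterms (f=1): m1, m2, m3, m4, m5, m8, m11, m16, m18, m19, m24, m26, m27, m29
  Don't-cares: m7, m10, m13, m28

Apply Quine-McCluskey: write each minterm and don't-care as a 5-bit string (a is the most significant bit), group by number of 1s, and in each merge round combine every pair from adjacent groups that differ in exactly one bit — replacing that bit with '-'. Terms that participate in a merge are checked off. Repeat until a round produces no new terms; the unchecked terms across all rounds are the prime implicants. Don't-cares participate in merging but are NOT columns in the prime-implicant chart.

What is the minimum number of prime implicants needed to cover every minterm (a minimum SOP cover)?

[col 0] 00001*, 00010*, 00011*, 00100*, 00101*, 00111*, 01000*, 01010*, 01011*, 01101*, 10000*, 10010*, 10011*, 11000*, 11010*, 11011*, 11100*, 11101*
[col 1] -0010*, -0011*, -1000*, -1010*, -1011*, -1101, 0-010*, 0-011*, 0-101, 00-01*, 00-11*, 000-1*, 0001-*, 001-1*, 0010-, 010-0*, 0101-*, 1-000*, 1-010*, 1-011*, 100-0*, 1001-*, 11-00, 110-0*, 1101-*, 1110-
[col 2] --010*, --011*, -001-*, -10-0, -101-*, 0-01-*, 00--1, 1-0-0, 1-01-*
[col 3] --01-
Prime implicants: --01-, -10-0, -1101, 0-101, 00--1, 0010-, 1-0-0, 11-00, 1110-
PI chart (minterm → PIs covering it):
  1 | 00--1  (sole → essential)
  2 | --01-  (sole → essential)
  3 | --01-,00--1
  4 | 0010-  (sole → essential)
  5 | 0-101,00--1,0010-
  8 | -10-0  (sole → essential)
  11 | --01-  (sole → essential)
  16 | 1-0-0  (sole → essential)
  18 | --01-,1-0-0
  19 | --01-  (sole → essential)
  24 | -10-0,1-0-0,11-00
  26 | --01-,-10-0,1-0-0
  27 | --01-  (sole → essential)
  29 | -1101,1110-
Essential prime implicants: --01-, -10-0, 00--1, 0010-, 1-0-0
Petrick residual → -1101
Minimum SOP uses 6 PIs: c'd + bc'e' + bcd'e + a'b'e + a'b'cd' + ac'e'

6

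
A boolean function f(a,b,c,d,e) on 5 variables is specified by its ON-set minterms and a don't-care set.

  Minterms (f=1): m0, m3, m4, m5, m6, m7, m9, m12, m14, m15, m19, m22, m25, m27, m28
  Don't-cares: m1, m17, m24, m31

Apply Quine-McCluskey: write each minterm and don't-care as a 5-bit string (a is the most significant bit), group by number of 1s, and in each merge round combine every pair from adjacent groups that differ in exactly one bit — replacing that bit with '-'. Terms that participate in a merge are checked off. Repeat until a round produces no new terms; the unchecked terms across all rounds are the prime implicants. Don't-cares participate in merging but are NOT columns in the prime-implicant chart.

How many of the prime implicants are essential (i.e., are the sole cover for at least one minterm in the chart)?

Round 0: 00000✓ 00001✓ 00011✓ 00100✓ 00101✓ 00110✓ 00111✓ 01001✓ 01100✓ 01110✓ 01111✓ 10001✓ 10011✓ 10110✓ 11000✓ 11001✓ 11011✓ 11100✓ 11111✓
Round 1: -0001✓ -0011✓ -0110 -1001✓ -1100 -1111 0-001✓ 0-100✓ 0-110✓ 0-111✓ 00-00✓ 00-01✓ 00-11✓ 000-1✓ 0000-✓ 001-0✓ 001-1✓ 0010-✓ 0011-✓ 011-0✓ 0111-✓ 1-001✓ 1-011✓ 100-1✓ 11-00 11-11 110-1✓ 1100-
Round 2: --001 -00-1 0-1-0 0-11- 00--1 00-0- 001-- 1-0-1
PIs = {--001, -00-1, -0110, -1100, -1111, 0-1-0, 0-11-, 00--1, 00-0-, 001--, 1-0-1, 11-00, 11-11, 1100-}
Coverage chart:
  m0: 00-0- ←essential
  m3: -00-1,00--1
  m4: 0-1-0,00-0-,001--
  m5: 00--1,00-0-,001--
  m6: -0110,0-1-0,0-11-,001--
  m7: 0-11-,00--1,001--
  m9: --001 ←essential
  m12: -1100,0-1-0
  m14: 0-1-0,0-11-
  m15: -1111,0-11-
  m19: -00-1,1-0-1
  m22: -0110 ←essential
  m25: --001,1-0-1,1100-
  m27: 1-0-1,11-11
  m28: -1100,11-00
Essential: --001, -0110, 00-0-

3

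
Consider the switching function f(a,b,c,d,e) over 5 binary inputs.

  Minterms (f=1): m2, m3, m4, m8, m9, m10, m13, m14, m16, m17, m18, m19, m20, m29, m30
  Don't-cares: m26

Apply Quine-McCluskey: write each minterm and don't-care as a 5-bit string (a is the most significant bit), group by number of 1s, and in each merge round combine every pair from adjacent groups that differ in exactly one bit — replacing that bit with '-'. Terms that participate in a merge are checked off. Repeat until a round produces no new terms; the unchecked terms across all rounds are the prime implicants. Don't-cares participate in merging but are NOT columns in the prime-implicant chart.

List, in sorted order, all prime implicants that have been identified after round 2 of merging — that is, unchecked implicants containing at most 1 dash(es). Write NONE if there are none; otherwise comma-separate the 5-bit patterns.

-0100, -1101, 01-01, 010-0, 0100-, 10-00

Round 0: 00010✓ 00011✓ 00100✓ 01000✓ 01001✓ 01010✓ 01101✓ 01110✓ 10000✓ 10001✓ 10010✓ 10011✓ 10100✓ 11010✓ 11101✓ 11110✓
Round 1: -0010✓ -0011✓ -0100 -1010✓ -1101 -1110✓ 0-010✓ 0001-✓ 01-01 01-10✓ 010-0 0100- 1-010✓ 10-00 100-0✓ 100-1✓ 1000-✓ 1001-✓ 11-10✓
Round 2: --010 -001- -1-10 100--
PIs = {--010, -001-, -0100, -1-10, -1101, 01-01, 010-0, 0100-, 10-00, 100--}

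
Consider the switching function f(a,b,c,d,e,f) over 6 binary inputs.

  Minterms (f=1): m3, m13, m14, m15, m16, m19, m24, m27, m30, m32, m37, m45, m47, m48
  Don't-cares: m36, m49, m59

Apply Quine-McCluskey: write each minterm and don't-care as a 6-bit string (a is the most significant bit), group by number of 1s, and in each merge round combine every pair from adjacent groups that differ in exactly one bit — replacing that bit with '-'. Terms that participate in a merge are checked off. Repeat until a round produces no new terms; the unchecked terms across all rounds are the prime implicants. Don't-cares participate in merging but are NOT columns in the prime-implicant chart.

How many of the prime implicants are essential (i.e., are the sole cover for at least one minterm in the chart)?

4

size-2^0 implicants → 000011(✓)  001101(✓)  001110(✓)  001111(✓)  010000(✓)  010011(✓)  011000(✓)  011011(✓)  011110(✓)  100000(✓)  100100(✓)  100101(✓)  101101(✓)  101111(✓)  110000(✓)  110001(✓)  111011(✓)
size-2^1 implicants → -01101(✓)  -01111(✓)  -10000  -11011  0-0011  0-1110  0011-1(✓)  00111-  01-000  01-011  1-0000  10-101  100-00  10010-  1011-1(✓)  11000-
size-2^2 implicants → -011-1
Unchecked terms (primes): -011-1, -10000, -11011, 0-0011, 0-1110, 00111-, 01-000, 01-011, 1-0000, 10-101, 100-00, 10010-, 11000-
Minterm coverage:
  m3 ⊆ 0-0011 [E]
  m13 ⊆ -011-1 [E]
  m14 ⊆ 0-1110,00111-
  m15 ⊆ -011-1,00111-
  m16 ⊆ -10000,01-000
  m19 ⊆ 0-0011,01-011
  m24 ⊆ 01-000 [E]
  m27 ⊆ -11011,01-011
  m30 ⊆ 0-1110 [E]
  m32 ⊆ 1-0000,100-00
  m37 ⊆ 10-101,10010-
  m45 ⊆ -011-1,10-101
  m47 ⊆ -011-1 [E]
  m48 ⊆ -10000,1-0000,11000-
E = {-011-1, 0-0011, 0-1110, 01-000}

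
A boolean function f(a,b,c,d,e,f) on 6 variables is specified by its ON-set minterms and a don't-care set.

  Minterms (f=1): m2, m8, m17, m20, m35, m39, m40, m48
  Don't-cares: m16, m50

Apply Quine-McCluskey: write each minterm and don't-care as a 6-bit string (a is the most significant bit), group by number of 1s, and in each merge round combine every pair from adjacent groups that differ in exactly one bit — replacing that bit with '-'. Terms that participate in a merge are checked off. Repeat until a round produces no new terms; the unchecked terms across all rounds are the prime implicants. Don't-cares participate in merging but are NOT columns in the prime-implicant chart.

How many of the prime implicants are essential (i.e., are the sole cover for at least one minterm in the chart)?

5

[col 0] 000010, 001000*, 010000*, 010001*, 010100*, 100011*, 100111*, 101000*, 110000*, 110010*
[col 1] -01000, -10000, 010-00, 01000-, 100-11, 1100-0
Prime implicants: -01000, -10000, 000010, 010-00, 01000-, 100-11, 1100-0
PI chart (minterm → PIs covering it):
  2 | 000010  (sole → essential)
  8 | -01000  (sole → essential)
  17 | 01000-  (sole → essential)
  20 | 010-00  (sole → essential)
  35 | 100-11  (sole → essential)
  39 | 100-11  (sole → essential)
  40 | -01000  (sole → essential)
  48 | -10000,1100-0
Essential prime implicants: -01000, 000010, 010-00, 01000-, 100-11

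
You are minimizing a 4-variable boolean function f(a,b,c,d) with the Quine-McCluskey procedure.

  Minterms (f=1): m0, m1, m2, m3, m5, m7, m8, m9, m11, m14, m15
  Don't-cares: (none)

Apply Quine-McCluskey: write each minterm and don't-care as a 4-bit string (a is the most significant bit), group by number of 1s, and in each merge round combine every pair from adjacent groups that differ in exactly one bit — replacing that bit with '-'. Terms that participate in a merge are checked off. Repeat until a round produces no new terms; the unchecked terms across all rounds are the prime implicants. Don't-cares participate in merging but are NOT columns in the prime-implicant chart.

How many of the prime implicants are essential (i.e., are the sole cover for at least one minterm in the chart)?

4

size-2^0 implicants → 0000(✓)  0001(✓)  0010(✓)  0011(✓)  0101(✓)  0111(✓)  1000(✓)  1001(✓)  1011(✓)  1110(✓)  1111(✓)
size-2^1 implicants → -000(✓)  -001(✓)  -011(✓)  -111(✓)  0-01(✓)  0-11(✓)  00-0(✓)  00-1(✓)  000-(✓)  001-(✓)  01-1(✓)  1-11(✓)  10-1(✓)  100-(✓)  111-
size-2^2 implicants → --11  -0-1  -00-  0--1  00--
Unchecked terms (primes): --11, -0-1, -00-, 0--1, 00--, 111-
Minterm coverage:
  m0 ⊆ -00-,00--
  m1 ⊆ -0-1,-00-,0--1,00--
  m2 ⊆ 00-- [E]
  m3 ⊆ --11,-0-1,0--1,00--
  m5 ⊆ 0--1 [E]
  m7 ⊆ --11,0--1
  m8 ⊆ -00- [E]
  m9 ⊆ -0-1,-00-
  m11 ⊆ --11,-0-1
  m14 ⊆ 111- [E]
  m15 ⊆ --11,111-
E = {-00-, 0--1, 00--, 111-}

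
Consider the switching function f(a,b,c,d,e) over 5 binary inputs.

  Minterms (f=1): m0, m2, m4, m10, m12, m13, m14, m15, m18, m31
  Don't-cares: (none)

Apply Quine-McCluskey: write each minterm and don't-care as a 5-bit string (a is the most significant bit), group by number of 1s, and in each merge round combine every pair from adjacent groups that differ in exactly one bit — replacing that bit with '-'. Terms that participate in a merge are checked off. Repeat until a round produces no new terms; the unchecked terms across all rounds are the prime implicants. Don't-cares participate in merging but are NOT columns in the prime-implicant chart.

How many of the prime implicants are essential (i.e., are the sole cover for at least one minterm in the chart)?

3

size-2^0 implicants → 00000(✓)  00010(✓)  00100(✓)  01010(✓)  01100(✓)  01101(✓)  01110(✓)  01111(✓)  10010(✓)  11111(✓)
size-2^1 implicants → -0010  -1111  0-010  0-100  00-00  000-0  01-10  011-0(✓)  011-1(✓)  0110-(✓)  0111-(✓)
size-2^2 implicants → 011--
Unchecked terms (primes): -0010, -1111, 0-010, 0-100, 00-00, 000-0, 01-10, 011--
Minterm coverage:
  m0 ⊆ 00-00,000-0
  m2 ⊆ -0010,0-010,000-0
  m4 ⊆ 0-100,00-00
  m10 ⊆ 0-010,01-10
  m12 ⊆ 0-100,011--
  m13 ⊆ 011-- [E]
  m14 ⊆ 01-10,011--
  m15 ⊆ -1111,011--
  m18 ⊆ -0010 [E]
  m31 ⊆ -1111 [E]
E = {-0010, -1111, 011--}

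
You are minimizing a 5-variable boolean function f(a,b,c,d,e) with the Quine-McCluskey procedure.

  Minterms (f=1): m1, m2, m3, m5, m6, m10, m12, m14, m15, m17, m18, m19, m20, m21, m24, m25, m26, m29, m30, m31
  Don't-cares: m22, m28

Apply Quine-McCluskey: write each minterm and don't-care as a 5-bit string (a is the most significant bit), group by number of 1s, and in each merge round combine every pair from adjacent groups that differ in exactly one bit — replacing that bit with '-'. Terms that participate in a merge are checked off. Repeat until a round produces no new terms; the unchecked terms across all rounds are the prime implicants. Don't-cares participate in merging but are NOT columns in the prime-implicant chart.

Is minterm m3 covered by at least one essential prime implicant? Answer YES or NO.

NO

[col 0] 00001*, 00010*, 00011*, 00101*, 00110*, 01010*, 01100*, 01110*, 01111*, 10001*, 10010*, 10011*, 10100*, 10101*, 10110*, 11000*, 11001*, 11010*, 11100*, 11101*, 11110*, 11111*
[col 1] -0001*, -0010*, -0011*, -0101*, -0110*, -1010*, -1100*, -1110*, -1111*, 0-010*, 0-110*, 00-01*, 00-10*, 000-1*, 0001-*, 01-10*, 011-0*, 0111-*, 1-001*, 1-010*, 1-100*, 1-101*, 1-110*, 10-01*, 10-10*, 100-1*, 1001-*, 101-0*, 1010-*, 11-00*, 11-01*, 11-10*, 110-0*, 1100-*, 111-0*, 111-1*, 1110-*, 1111-*
[col 2] --010*, --110*, -0-01, -0-10*, -00-1, -001-, -1-10*, -11-0, -111-, 0--10*, 1--01, 1--10*, 1-1-0, 1-10-, 11--0, 11-0-, 111--
[col 3] ---10
Prime implicants: ---10, -0-01, -00-1, -001-, -11-0, -111-, 1--01, 1-1-0, 1-10-, 11--0, 11-0-, 111--
PI chart (minterm → PIs covering it):
  1 | -0-01,-00-1
  2 | ---10,-001-
  3 | -00-1,-001-
  5 | -0-01  (sole → essential)
  6 | ---10  (sole → essential)
  10 | ---10  (sole → essential)
  12 | -11-0  (sole → essential)
  14 | ---10,-11-0,-111-
  15 | -111-  (sole → essential)
  17 | -0-01,-00-1,1--01
  18 | ---10,-001-
  19 | -00-1,-001-
  20 | 1-1-0,1-10-
  21 | -0-01,1--01,1-10-
  24 | 11--0,11-0-
  25 | 1--01,11-0-
  26 | ---10,11--0
  29 | 1--01,1-10-,11-0-,111--
  30 | ---10,-11-0,-111-,1-1-0,11--0,111--
  31 | -111-,111--
Essential prime implicants: ---10, -0-01, -11-0, -111-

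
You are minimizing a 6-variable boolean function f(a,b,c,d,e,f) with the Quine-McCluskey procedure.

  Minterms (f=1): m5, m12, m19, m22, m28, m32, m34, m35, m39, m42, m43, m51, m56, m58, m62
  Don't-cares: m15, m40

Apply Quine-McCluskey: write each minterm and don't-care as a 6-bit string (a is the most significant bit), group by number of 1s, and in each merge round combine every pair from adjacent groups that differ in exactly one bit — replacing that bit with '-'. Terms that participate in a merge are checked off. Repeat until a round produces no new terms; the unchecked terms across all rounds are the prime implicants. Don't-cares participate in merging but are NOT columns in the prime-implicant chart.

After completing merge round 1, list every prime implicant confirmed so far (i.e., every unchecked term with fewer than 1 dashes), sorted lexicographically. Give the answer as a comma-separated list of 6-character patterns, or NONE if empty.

size-2^0 implicants → 000101  001100(✓)  001111  010011(✓)  010110  011100(✓)  100000(✓)  100010(✓)  100011(✓)  100111(✓)  101000(✓)  101010(✓)  101011(✓)  110011(✓)  111000(✓)  111010(✓)  111110(✓)
size-2^1 implicants → -10011  0-1100  1-0011  1-1000(✓)  1-1010(✓)  10-000(✓)  10-010(✓)  10-011(✓)  100-11  1000-0(✓)  10001-(✓)  1010-0(✓)  10101-(✓)  111-10  1110-0(✓)
size-2^2 implicants → 1-10-0  10-0-0  10-01-
Unchecked terms (primes): -10011, 0-1100, 000101, 001111, 010110, 1-0011, 1-10-0, 10-0-0, 10-01-, 100-11, 111-10

000101, 001111, 010110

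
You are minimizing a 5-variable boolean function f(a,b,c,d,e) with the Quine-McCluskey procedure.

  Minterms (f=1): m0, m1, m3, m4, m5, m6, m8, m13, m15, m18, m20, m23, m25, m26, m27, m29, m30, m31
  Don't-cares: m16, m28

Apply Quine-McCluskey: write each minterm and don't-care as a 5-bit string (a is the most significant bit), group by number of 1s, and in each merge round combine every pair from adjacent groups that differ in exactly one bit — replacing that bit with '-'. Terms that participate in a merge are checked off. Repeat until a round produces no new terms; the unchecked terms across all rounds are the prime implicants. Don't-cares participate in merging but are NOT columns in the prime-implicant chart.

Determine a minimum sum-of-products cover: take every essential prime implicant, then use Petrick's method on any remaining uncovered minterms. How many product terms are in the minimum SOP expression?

[col 0] 00000*, 00001*, 00011*, 00100*, 00101*, 00110*, 01000*, 01101*, 01111*, 10000*, 10010*, 10100*, 10111*, 11001*, 11010*, 11011*, 11100*, 11101*, 11110*, 11111*
[col 1] -0000*, -0100*, -1101*, -1111*, 0-000, 0-101, 00-00*, 00-01*, 000-1, 0000-*, 001-0, 0010-*, 011-1*, 1-010, 1-100, 1-111, 10-00*, 100-0, 11-01*, 11-10*, 11-11*, 110-1*, 1101-*, 111-0*, 111-1*, 1110-*, 1111-*
[col 2] -0-00, -11-1, 00-0-, 11--1, 11-1-, 111--
Prime implicants: -0-00, -11-1, 0-000, 0-101, 00-0-, 000-1, 001-0, 1-010, 1-100, 1-111, 100-0, 11--1, 11-1-, 111--
PI chart (minterm → PIs covering it):
  0 | -0-00,0-000,00-0-
  1 | 00-0-,000-1
  3 | 000-1  (sole → essential)
  4 | -0-00,00-0-,001-0
  5 | 0-101,00-0-
  6 | 001-0  (sole → essential)
  8 | 0-000  (sole → essential)
  13 | -11-1,0-101
  15 | -11-1  (sole → essential)
  18 | 1-010,100-0
  20 | -0-00,1-100
  23 | 1-111  (sole → essential)
  25 | 11--1  (sole → essential)
  26 | 1-010,11-1-
  27 | 11--1,11-1-
  29 | -11-1,11--1,111--
  30 | 11-1-,111--
  31 | -11-1,1-111,11--1,11-1-,111--
Essential prime implicants: -11-1, 0-000, 000-1, 001-0, 1-111, 11--1
Petrick residual → -0-00, 0-101, 1-010, 11-1-
Minimum SOP uses 10 PIs: b'd'e' + bce + a'c'd'e' + a'cd'e + a'b'c'e + a'b'ce' + ac'de' + acde + abe + abd

10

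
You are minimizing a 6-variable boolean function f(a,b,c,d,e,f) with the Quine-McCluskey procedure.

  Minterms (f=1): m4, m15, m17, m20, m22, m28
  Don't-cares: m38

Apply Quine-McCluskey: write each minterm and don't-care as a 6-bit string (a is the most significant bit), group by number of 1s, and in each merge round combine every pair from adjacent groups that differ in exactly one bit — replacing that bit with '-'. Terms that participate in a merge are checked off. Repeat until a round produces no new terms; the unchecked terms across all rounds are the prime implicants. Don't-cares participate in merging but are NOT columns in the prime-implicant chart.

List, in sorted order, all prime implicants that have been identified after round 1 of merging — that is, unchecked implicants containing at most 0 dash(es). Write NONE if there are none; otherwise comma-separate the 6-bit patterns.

size-2^0 implicants → 000100(✓)  001111  010001  010100(✓)  010110(✓)  011100(✓)  100110
size-2^1 implicants → 0-0100  01-100  0101-0
Unchecked terms (primes): 0-0100, 001111, 01-100, 010001, 0101-0, 100110

001111, 010001, 100110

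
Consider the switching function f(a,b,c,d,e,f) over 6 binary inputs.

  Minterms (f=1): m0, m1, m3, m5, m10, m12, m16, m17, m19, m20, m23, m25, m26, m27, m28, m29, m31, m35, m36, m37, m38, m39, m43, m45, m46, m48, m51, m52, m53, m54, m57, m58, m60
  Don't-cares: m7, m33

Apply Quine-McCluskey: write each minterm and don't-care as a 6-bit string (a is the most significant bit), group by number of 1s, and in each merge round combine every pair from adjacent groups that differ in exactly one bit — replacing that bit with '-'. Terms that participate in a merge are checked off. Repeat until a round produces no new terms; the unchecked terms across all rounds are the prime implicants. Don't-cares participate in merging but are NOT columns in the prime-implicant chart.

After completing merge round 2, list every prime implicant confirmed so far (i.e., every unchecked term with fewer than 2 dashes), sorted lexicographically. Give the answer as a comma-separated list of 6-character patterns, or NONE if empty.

-11001, -11010, 0-1010, 0-1100, 01101-, 01110-, 10-011, 10-101, 10-110

size-2^0 implicants → 000000(✓)  000001(✓)  000011(✓)  000101(✓)  000111(✓)  001010(✓)  001100(✓)  010000(✓)  010001(✓)  010011(✓)  010100(✓)  010111(✓)  011001(✓)  011010(✓)  011011(✓)  011100(✓)  011101(✓)  011111(✓)  100001(✓)  100011(✓)  100100(✓)  100101(✓)  100110(✓)  100111(✓)  101011(✓)  101101(✓)  101110(✓)  110000(✓)  110011(✓)  110100(✓)  110101(✓)  110110(✓)  111001(✓)  111010(✓)  111100(✓)
size-2^1 implicants → -00001(✓)  -00011(✓)  -00101(✓)  -00111(✓)  -10000(✓)  -10011(✓)  -10100(✓)  -11001  -11010  -11100(✓)  0-0000(✓)  0-0001(✓)  0-0011(✓)  0-0111(✓)  0-1010  0-1100  000-01(✓)  000-11(✓)  0000-1(✓)  00000-(✓)  0001-1(✓)  01-001(✓)  01-011(✓)  01-100(✓)  01-111(✓)  010-00(✓)  010-11(✓)  0100-1(✓)  01000-(✓)  011-01(✓)  011-11(✓)  0110-1(✓)  01101-  0111-1(✓)  01110-  1-0011(✓)  1-0100(✓)  1-0101(✓)  1-0110(✓)  10-011  10-101  10-110  100-01(✓)  100-11(✓)  1000-1(✓)  1001-0(✓)  1001-1(✓)  10010-(✓)  10011-(✓)  11-100(✓)  110-00(✓)  1101-0(✓)  11010-(✓)
size-2^2 implicants → --0011  -00-01(✓)  -00-11(✓)  -000-1(✓)  -001-1(✓)  -1-100  -10-00  0-0-11  0-00-1  0-000-  000--1(✓)  01--11  01-0-1  011--1  1-01-0  1-010-  100--1(✓)  1001--
size-2^3 implicants → -00--1
Unchecked terms (primes): --0011, -00--1, -1-100, -10-00, -11001, -11010, 0-0-11, 0-00-1, 0-000-, 0-1010, 0-1100, 01--11, 01-0-1, 011--1, 01101-, 01110-, 1-01-0, 1-010-, 10-011, 10-101, 10-110, 1001--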